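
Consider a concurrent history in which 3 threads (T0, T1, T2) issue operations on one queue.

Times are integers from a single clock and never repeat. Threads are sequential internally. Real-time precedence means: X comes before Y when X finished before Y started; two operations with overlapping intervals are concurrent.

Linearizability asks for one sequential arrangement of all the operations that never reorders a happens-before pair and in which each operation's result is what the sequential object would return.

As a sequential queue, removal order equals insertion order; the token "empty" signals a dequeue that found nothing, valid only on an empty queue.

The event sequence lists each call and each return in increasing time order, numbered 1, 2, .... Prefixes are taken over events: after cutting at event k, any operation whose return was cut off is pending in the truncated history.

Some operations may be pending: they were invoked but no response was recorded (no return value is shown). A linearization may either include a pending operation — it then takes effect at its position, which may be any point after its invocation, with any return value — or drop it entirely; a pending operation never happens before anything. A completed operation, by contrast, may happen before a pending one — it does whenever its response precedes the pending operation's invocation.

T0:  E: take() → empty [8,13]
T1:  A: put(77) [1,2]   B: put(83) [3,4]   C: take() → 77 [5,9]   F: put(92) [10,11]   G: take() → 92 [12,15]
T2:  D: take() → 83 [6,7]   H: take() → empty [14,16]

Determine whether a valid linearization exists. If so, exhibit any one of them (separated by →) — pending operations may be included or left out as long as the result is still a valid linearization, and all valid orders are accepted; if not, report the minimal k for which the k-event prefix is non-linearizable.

linearizable — witness: A → B → C → D → E → F → G → H

step 1: A put(77) — queue <77>
step 2: B put(83) — queue <77,83>
step 3: C take() → 77 — queue <83>
step 4: D take() → 83 — queue <>
step 5: E take() → empty — queue <>
step 6: F put(92) — queue <92>
step 7: G take() → 92 — queue <>
step 8: H take() → empty — queue <>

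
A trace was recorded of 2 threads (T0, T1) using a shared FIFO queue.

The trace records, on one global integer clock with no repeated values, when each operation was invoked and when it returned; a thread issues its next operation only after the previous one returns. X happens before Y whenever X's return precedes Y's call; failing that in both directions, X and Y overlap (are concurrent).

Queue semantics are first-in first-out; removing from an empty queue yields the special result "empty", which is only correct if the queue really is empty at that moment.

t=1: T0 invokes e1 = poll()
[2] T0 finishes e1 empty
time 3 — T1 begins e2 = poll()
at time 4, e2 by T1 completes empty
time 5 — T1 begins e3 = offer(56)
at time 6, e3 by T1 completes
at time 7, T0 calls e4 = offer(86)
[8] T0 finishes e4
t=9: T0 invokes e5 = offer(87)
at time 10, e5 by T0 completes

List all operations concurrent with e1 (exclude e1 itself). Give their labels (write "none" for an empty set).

none

overlap test against e1 [1,2]: concurrent iff the interval meets 1..2
e2 [3,4]: after
e3 [5,6]: after
e4 [7,8]: after
e5 [9,10]: after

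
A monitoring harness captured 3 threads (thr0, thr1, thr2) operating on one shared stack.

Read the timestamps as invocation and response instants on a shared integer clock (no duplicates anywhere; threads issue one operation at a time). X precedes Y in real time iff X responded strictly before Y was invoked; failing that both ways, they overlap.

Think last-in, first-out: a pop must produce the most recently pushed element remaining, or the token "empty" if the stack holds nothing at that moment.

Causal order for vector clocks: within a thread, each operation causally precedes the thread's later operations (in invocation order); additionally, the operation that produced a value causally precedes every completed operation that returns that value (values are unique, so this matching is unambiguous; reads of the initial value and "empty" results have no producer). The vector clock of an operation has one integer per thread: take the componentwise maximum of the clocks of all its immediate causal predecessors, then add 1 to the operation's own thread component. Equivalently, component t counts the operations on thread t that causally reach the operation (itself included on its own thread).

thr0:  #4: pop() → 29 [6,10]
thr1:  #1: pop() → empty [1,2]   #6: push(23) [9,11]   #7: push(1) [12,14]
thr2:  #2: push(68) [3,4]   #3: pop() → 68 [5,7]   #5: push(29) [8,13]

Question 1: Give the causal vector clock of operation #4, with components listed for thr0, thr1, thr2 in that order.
VC(#2, invoked at 3): no causal predecessors; +1 on thr2 → (0, 0, 1)
VC(#1, invoked at 1): no causal predecessors; +1 on thr1 → (0, 1, 0)
#3 (invocation 5): componentwise max over VC(#2)=(0, 0, 1), +1 at thr2, giving (0, 0, 2)
#6 (invocation 9): componentwise max over VC(#1)=(0, 1, 0), +1 at thr1, giving (0, 2, 0)
#5 (invocation 8): componentwise max over VC(#3)=(0, 0, 2), +1 at thr2, giving (0, 0, 3)
#7 (invocation 12): componentwise max over VC(#6)=(0, 2, 0), +1 at thr1, giving (0, 3, 0)
#4 (invocation 6): componentwise max over VC(#5)=(0, 0, 3), +1 at thr0, giving (1, 0, 3)
target: VC(#4) = (1, 0, 3)

(1, 0, 3)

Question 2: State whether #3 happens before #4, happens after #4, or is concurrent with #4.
#3 spans [5,7], #4 spans [6,10]
the intervals overlap in both directions

concurrent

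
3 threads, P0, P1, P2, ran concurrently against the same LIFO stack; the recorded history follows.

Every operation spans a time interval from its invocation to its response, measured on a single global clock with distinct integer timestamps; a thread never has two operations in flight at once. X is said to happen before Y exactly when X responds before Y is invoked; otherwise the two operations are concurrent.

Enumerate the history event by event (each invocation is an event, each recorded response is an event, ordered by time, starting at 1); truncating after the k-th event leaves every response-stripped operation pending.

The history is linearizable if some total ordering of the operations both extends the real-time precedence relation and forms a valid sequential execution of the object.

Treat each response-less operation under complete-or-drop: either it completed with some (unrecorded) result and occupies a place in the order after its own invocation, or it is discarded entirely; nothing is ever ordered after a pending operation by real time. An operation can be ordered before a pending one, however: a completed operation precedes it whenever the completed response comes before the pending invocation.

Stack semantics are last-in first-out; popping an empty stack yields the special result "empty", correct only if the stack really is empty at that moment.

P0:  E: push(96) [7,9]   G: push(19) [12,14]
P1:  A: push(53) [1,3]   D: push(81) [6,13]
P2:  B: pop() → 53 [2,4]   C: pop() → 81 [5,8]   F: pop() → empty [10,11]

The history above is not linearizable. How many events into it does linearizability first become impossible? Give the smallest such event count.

a valid linearization of events 1..10 exists, for instance A, B, D, C, E:
after step 1 (A push(53)): stack <53>
after step 2 (B pop() → 53): stack <>
after step 3 (D push(81) (pending, included)): stack <81>
after step 4 (C pop() → 81): stack <>
after step 5 (E push(96)): stack <96>
include event 11 — F responding at 11 — and every candidate order breaks
including or dropping the 1 pending operation (D) in any combination fails
one such order, A, B, C, E, F (pending dropped), breaks at step 3 where C pop() → 81 is illegal
one such order, A, B, E, C, F (pending dropped), breaks at step 4 where C pop() → 81 is illegal

11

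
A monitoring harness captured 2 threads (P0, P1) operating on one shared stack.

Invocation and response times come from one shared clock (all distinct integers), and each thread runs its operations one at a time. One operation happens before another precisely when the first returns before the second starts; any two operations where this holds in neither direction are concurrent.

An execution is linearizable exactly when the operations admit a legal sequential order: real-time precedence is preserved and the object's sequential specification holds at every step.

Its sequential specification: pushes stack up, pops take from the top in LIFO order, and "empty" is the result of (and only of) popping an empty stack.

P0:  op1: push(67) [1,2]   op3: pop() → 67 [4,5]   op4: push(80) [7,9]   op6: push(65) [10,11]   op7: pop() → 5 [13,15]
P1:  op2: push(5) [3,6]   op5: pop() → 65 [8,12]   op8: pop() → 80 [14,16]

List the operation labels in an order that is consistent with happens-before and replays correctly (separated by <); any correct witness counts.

op1 < op3 < op2 < op4 < op6 < op5 < op8 < op7

step 1: op1 push(67) — stack <67>
step 2: op3 pop() → 67 — stack <>
step 3: op2 push(5) — stack <5>
step 4: op4 push(80) — stack <5,80>
step 5: op6 push(65) — stack <5,80,65>
step 6: op5 pop() → 65 — stack <5,80>
step 7: op8 pop() → 80 — stack <5>
step 8: op7 pop() → 5 — stack <>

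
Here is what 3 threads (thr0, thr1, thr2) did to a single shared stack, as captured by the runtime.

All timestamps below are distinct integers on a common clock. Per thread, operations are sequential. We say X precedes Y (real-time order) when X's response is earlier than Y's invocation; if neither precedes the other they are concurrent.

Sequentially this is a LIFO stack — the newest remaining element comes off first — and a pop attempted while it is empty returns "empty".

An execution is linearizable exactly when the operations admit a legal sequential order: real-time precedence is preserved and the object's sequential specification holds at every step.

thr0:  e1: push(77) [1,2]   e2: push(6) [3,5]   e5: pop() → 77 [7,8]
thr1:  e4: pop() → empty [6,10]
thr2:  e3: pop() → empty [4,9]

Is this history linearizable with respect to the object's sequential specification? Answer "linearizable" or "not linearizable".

the violation lands at event 10, e4's response at time 10: events 1..9 linearize, events 1..10 do not
the 5 completed operations admit 8 real-time orders; each fails the stack replay
sample order e1, e2, e3, e4, e5 stalls at step 3 — e3 pop() → empty has no legal effect
sample order e1, e2, e3, e5, e4 stalls at step 3 — e3 pop() → empty has no legal effect

not linearizable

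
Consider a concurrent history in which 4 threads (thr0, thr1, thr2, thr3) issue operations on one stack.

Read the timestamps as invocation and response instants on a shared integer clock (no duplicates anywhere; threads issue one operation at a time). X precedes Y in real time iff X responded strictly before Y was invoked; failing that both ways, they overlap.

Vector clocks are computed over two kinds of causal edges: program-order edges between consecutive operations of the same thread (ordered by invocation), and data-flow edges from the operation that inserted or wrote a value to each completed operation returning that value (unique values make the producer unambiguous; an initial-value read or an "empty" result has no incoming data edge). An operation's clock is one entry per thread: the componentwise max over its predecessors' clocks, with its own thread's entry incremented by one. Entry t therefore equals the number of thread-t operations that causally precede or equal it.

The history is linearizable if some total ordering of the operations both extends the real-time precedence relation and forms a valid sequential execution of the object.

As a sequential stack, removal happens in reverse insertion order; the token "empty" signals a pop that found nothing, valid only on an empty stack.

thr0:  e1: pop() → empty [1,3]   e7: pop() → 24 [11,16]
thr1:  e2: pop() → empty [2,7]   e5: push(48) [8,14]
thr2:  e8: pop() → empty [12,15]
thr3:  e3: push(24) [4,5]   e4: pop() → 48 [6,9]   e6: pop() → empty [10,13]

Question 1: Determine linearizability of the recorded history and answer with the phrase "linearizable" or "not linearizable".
linearizable

one valid linearization: e1, e2, e3, e5, e4, e7, e6, e8
after step 1 (e1 pop() → empty): stack <>
after step 2 (e2 pop() → empty): stack <>
after step 3 (e3 push(24)): stack <24>
after step 4 (e5 push(48)): stack <24,48>
after step 5 (e4 pop() → 48): stack <24>
after step 6 (e7 pop() → 24): stack <>
after step 7 (e6 pop() → empty): stack <>
after step 8 (e8 pop() → empty): stack <>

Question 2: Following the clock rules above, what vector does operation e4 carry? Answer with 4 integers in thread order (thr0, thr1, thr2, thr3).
(0, 2, 0, 2)

invoked at 4, e3 has no predecessors; its own thr3 bump gives (0, 0, 0, 1)
invoked at 12, e8 has no predecessors; its own thr2 bump gives (0, 0, 1, 0)
invoked at 2, e2 has no predecessors; its own thr1 bump gives (0, 1, 0, 0)
invoked at 1, e1 has no predecessors; its own thr0 bump gives (1, 0, 0, 0)
VC(e5, invoked at 8): max of VC(e2)=(0, 1, 0, 0), then +1 on thread thr1 → (0, 2, 0, 0)
VC(e7, invoked at 11): max of VC(e1)=(1, 0, 0, 0), VC(e3)=(0, 0, 0, 1), then +1 on thread thr0 → (2, 0, 0, 1)
VC(e4, invoked at 6): max of VC(e3)=(0, 0, 0, 1), VC(e5)=(0, 2, 0, 0), then +1 on thread thr3 → (0, 2, 0, 2)
VC(e6, invoked at 10): max of VC(e4)=(0, 2, 0, 2), then +1 on thread thr3 → (0, 2, 0, 3)
target: VC(e4) = (0, 2, 0, 2)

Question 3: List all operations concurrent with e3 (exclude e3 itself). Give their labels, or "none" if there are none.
e2

e3 spans [4,5]: anything still running between times 4 and 5 counts as concurrent
e1 [1,3]: before
e2 [2,7]: concurrent
e4 [6,9]: after
e5 [8,14]: after
e6 [10,13]: after
e7 [11,16]: after
e8 [12,15]: after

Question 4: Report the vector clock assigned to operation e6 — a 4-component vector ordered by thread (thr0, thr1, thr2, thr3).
(0, 2, 0, 3)

no predecessors for e3 (invoked 4): thr3 increments from zero → (0, 0, 0, 1)
no predecessors for e8 (invoked 12): thr2 increments from zero → (0, 0, 1, 0)
no predecessors for e2 (invoked 2): thr1 increments from zero → (0, 1, 0, 0)
no predecessors for e1 (invoked 1): thr0 increments from zero → (1, 0, 0, 0)
invoked at 8, e5 merges VC(e2)=(0, 1, 0, 0) and bumps thr1's slot → (0, 2, 0, 0)
invoked at 11, e7 merges VC(e1)=(1, 0, 0, 0), VC(e3)=(0, 0, 0, 1) and bumps thr0's slot → (2, 0, 0, 1)
invoked at 6, e4 merges VC(e3)=(0, 0, 0, 1), VC(e5)=(0, 2, 0, 0) and bumps thr3's slot → (0, 2, 0, 2)
invoked at 10, e6 merges VC(e4)=(0, 2, 0, 2) and bumps thr3's slot → (0, 2, 0, 3)
target: VC(e6) = (0, 2, 0, 3)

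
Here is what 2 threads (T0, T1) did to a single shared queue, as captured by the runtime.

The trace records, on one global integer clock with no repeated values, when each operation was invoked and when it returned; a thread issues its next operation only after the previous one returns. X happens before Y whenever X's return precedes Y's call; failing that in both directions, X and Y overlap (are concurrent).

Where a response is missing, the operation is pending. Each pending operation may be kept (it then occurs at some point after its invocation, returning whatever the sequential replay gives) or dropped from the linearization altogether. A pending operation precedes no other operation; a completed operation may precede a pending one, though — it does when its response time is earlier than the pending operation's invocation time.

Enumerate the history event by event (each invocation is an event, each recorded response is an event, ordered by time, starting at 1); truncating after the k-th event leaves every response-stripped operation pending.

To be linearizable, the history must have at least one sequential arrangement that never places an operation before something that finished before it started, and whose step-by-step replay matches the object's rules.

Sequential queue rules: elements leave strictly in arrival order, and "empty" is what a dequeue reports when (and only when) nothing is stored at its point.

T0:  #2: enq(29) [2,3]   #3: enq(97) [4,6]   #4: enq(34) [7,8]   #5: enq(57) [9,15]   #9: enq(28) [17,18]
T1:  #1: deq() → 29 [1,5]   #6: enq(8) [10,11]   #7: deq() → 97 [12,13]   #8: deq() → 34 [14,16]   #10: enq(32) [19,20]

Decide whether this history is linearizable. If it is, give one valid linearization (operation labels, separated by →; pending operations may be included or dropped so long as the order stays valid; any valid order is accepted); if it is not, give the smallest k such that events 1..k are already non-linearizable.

1. #2 enq(29), leaving queue <29>
2. #1 deq() → 29, leaving queue <>
3. #3 enq(97), leaving queue <97>
4. #4 enq(34), leaving queue <97,34>
5. #5 enq(57), leaving queue <97,34,57>
6. #6 enq(8), leaving queue <97,34,57,8>
7. #7 deq() → 97, leaving queue <34,57,8>
8. #8 deq() → 34, leaving queue <57,8>
9. #9 enq(28), leaving queue <57,8,28>
10. #10 enq(32), leaving queue <57,8,28,32>

linearizable — witness: #2 → #1 → #3 → #4 → #5 → #6 → #7 → #8 → #9 → #10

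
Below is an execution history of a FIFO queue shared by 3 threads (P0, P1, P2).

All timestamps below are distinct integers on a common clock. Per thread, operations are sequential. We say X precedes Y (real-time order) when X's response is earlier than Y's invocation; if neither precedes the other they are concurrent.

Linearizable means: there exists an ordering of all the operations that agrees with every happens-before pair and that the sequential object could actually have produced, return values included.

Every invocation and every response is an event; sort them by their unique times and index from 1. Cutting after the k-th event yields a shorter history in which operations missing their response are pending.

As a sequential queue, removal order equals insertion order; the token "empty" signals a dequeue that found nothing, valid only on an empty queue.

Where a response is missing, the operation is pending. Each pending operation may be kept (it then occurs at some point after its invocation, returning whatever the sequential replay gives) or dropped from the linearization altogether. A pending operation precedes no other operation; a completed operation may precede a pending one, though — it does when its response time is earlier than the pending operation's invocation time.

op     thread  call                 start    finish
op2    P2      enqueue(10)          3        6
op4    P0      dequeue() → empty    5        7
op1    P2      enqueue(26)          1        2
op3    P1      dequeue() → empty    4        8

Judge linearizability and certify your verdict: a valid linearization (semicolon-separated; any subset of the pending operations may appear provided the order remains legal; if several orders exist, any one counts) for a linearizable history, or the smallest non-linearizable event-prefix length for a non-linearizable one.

not linearizable — minimal violating prefix: 8 events

prefix check: 1..7 passes, 1..8 fails once op3's time-8 response joins
every one of the 6 real-time-consistent orders over 4 completed FIFO queue ops fails the sequential spec
sample order op1, op2, op3, op4 stalls at step 3 — op3 dequeue() → empty has no legal effect
sample order op1, op2, op4, op3 stalls at step 3 — op4 dequeue() → empty has no legal effect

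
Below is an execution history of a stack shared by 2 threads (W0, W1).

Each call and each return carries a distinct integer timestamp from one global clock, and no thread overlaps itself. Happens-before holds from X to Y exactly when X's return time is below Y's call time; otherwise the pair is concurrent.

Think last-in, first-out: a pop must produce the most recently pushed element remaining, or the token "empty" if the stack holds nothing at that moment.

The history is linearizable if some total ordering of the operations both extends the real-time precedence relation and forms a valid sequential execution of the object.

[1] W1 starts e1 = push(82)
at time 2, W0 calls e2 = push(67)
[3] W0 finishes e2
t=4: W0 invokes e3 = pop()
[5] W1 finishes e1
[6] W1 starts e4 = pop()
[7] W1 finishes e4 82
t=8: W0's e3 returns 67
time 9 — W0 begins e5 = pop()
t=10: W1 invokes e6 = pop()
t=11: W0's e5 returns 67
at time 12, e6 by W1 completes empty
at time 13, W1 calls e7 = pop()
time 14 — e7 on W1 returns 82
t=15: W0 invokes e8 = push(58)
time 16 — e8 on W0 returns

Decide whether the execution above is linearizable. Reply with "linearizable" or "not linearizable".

not linearizable

already the first 11 events (up to e5's response at time 11) admit no linearization; the first 10 still do
real-time-consistent orders of the 5 completed operations: 5 — all fail the stack replay
including or dropping the 1 pending operation (e6) in any combination fails
for example e1, e2, e3, e4, e5 (pending dropped) fails at step 5: e5 pop() → 67 is not legal there
for example e1, e2, e4, e3, e5 (pending dropped) fails at step 3: e4 pop() → 82 is not legal there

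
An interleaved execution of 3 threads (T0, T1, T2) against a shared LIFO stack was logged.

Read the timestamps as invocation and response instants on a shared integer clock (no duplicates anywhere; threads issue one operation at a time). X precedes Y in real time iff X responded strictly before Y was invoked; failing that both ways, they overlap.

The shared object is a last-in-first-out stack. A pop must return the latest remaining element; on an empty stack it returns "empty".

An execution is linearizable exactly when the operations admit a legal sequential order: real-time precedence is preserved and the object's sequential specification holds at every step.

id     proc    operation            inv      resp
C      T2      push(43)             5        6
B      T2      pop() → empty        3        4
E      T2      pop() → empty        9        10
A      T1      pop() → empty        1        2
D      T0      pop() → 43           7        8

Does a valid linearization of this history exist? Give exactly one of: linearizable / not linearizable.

linearizable

witness order: A, B, C, D, E
step 1: A pop() → empty — stack <>
step 2: B pop() → empty — stack <>
step 3: C push(43) — stack <43>
step 4: D pop() → 43 — stack <>
step 5: E pop() → empty — stack <>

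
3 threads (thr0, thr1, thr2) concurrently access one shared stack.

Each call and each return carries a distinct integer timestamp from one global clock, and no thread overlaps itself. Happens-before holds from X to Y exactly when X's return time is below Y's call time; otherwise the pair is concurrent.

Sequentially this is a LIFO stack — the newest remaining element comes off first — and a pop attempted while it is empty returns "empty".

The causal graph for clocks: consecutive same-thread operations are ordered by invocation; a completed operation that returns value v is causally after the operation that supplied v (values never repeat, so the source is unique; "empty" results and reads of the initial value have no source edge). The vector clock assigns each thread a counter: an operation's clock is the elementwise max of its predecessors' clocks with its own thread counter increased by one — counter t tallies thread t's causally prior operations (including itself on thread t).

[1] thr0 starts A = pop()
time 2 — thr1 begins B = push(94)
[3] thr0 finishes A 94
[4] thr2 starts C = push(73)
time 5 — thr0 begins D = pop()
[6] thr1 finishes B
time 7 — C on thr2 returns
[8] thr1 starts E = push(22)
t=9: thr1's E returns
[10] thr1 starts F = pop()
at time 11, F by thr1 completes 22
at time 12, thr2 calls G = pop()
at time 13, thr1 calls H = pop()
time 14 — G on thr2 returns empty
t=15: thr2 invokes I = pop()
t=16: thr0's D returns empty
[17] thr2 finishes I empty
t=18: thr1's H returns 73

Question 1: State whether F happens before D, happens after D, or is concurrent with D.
Answer: concurrent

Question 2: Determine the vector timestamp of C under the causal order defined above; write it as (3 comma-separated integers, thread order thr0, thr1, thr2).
Answer: (0, 0, 1)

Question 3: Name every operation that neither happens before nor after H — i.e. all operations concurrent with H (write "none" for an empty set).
Answer: D, G, I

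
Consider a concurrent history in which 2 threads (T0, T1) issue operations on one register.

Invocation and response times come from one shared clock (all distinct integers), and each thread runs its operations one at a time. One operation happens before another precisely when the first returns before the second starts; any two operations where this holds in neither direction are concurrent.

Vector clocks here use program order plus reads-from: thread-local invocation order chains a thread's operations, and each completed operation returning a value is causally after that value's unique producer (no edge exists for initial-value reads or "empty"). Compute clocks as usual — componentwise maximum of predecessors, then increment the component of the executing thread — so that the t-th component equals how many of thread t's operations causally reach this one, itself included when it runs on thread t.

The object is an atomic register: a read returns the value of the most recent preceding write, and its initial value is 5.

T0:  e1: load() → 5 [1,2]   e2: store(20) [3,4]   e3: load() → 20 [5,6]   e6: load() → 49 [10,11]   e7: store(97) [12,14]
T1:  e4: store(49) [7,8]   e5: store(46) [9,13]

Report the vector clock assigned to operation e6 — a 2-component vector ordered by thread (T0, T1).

e4 (invocation 7): nothing precedes it; T1's component alone gives (0, 1)
e1 (invocation 1): nothing precedes it; T0's component alone gives (1, 0)
e5, invoked 9, takes VC(e4)=(0, 1) under max, adds 1 for T1 → (0, 2)
e2, invoked 3, takes VC(e1)=(1, 0) under max, adds 1 for T0 → (2, 0)
e3, invoked 5, takes VC(e2)=(2, 0) under max, adds 1 for T0 → (3, 0)
e6, invoked 10, takes VC(e3)=(3, 0), VC(e4)=(0, 1) under max, adds 1 for T0 → (4, 1)
e7, invoked 12, takes VC(e6)=(4, 1) under max, adds 1 for T0 → (5, 1)
target: VC(e6) = (4, 1)

(4, 1)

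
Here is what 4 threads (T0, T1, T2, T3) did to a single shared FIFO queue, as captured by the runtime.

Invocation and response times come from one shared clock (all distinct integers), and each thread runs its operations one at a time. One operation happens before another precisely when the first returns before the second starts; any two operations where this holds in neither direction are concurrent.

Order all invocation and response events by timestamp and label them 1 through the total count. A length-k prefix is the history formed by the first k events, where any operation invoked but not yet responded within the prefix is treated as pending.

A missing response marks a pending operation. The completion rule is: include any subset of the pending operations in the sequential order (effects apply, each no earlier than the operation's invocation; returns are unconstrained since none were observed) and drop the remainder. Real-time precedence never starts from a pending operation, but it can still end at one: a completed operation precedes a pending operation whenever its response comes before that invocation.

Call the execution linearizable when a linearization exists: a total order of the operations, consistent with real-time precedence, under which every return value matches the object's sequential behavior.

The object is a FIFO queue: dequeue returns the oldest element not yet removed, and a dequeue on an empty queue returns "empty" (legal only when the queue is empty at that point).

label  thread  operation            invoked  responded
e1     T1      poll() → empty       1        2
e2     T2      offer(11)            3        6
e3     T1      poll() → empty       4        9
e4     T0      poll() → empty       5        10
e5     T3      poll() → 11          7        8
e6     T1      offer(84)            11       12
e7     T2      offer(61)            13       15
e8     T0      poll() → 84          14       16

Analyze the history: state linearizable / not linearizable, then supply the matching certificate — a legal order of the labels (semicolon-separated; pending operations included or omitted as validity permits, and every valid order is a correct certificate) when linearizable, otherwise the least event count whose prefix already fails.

step 1: e1 poll() → empty — queue <>
step 2: e2 offer(11) — queue <11>
step 3: e5 poll() → 11 — queue <>
step 4: e3 poll() → empty — queue <>
step 5: e4 poll() → empty — queue <>
step 6: e6 offer(84) — queue <84>
step 7: e7 offer(61) — queue <84,61>
step 8: e8 poll() → 84 — queue <61>

linearizable — witness: e1; e2; e5; e3; e4; e6; e7; e8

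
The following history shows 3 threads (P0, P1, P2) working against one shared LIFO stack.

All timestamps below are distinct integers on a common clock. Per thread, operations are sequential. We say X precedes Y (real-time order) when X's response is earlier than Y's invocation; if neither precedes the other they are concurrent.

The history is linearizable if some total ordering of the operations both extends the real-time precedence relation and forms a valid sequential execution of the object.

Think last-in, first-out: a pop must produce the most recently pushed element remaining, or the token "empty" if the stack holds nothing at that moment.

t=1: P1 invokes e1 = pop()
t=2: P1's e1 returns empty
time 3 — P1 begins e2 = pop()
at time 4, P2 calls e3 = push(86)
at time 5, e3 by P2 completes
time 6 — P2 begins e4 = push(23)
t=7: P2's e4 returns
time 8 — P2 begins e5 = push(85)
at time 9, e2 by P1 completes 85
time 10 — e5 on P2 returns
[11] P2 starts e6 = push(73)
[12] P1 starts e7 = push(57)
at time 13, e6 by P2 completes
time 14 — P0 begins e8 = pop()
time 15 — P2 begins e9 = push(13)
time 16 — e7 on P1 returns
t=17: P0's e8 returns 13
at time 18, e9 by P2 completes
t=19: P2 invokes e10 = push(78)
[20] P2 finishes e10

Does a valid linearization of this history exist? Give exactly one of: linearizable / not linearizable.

one valid linearization: e1, e3, e4, e5, e2, e6, e7, e9, e8, e10
step 1: e1 pop() → empty — stack <>
step 2: e3 push(86) — stack <86>
step 3: e4 push(23) — stack <86,23>
step 4: e5 push(85) — stack <86,23,85>
step 5: e2 pop() → 85 — stack <86,23>
step 6: e6 push(73) — stack <86,23,73>
step 7: e7 push(57) — stack <86,23,73,57>
step 8: e9 push(13) — stack <86,23,73,57,13>
step 9: e8 pop() → 13 — stack <86,23,73,57>
step 10: e10 push(78) — stack <86,23,73,57,78>

linearizable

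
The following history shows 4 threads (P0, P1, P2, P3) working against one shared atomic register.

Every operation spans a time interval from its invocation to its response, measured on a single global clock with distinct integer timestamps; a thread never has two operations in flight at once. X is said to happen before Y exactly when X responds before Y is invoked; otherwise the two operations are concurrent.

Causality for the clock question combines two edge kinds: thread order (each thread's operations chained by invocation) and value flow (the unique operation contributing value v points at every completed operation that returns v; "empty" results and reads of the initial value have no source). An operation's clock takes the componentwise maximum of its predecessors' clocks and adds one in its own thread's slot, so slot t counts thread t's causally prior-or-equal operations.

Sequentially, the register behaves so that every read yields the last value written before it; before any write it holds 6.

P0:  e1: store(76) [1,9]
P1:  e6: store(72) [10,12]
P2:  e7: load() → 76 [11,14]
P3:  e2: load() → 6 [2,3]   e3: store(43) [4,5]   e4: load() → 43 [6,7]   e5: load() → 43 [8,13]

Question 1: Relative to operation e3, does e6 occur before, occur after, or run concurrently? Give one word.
e6 spans [10,12], e3 spans [4,5]
resp(e3)=5 < inv(e6)=10

after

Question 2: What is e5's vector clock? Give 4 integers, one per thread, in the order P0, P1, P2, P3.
root op e2, invoked 2: fresh clock plus P3's own tick → (0, 0, 0, 1)
root op e6, invoked 10: fresh clock plus P1's own tick → (0, 1, 0, 0)
root op e1, invoked 1: fresh clock plus P0's own tick → (1, 0, 0, 0)
merge at e3 (invoked 4): VC(e2)=(0, 0, 0, 1), own-thread bump on P3 → (0, 0, 0, 2)
merge at e7 (invoked 11): VC(e1)=(1, 0, 0, 0), own-thread bump on P2 → (1, 0, 1, 0)
merge at e4 (invoked 6): VC(e3)=(0, 0, 0, 2), own-thread bump on P3 → (0, 0, 0, 3)
merge at e5 (invoked 8): VC(e3)=(0, 0, 0, 2), VC(e4)=(0, 0, 0, 3), own-thread bump on P3 → (0, 0, 0, 4)
target: VC(e5) = (0, 0, 0, 4)

(0, 0, 0, 4)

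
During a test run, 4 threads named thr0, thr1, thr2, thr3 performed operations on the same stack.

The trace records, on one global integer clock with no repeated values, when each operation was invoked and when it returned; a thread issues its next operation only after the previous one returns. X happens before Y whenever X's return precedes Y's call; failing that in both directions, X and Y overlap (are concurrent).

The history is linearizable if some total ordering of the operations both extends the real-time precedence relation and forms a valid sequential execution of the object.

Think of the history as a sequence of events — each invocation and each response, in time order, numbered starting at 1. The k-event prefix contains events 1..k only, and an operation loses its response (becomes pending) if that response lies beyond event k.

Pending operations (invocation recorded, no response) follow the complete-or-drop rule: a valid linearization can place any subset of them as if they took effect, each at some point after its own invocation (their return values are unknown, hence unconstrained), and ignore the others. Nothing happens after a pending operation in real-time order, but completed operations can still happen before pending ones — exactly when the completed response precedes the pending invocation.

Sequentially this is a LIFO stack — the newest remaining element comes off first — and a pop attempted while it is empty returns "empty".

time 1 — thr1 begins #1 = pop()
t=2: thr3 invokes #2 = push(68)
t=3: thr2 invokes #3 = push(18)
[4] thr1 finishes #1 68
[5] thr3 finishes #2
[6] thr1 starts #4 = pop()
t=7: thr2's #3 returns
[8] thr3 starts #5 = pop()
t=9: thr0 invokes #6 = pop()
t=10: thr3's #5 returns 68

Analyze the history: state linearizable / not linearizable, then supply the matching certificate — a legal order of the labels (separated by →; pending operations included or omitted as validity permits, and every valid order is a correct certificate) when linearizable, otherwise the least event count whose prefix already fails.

not linearizable — minimal violating prefix: 10 events

events 1..9 are fine; event 10 — the response of #5 at time 10 — makes the prefix non-linearizable
6 orders of the 4 completed stack ops respect real time; none is legal
no completion choice of the 2 pending operations (#4, #6) rescues it — every subset was tried
take #1, #2, #3, #5 (pending dropped): step 1 already fails, because #1 pop() → 68 cannot occur there
take #1, #3, #2, #5 (pending dropped): step 1 already fails, because #1 pop() → 68 cannot occur there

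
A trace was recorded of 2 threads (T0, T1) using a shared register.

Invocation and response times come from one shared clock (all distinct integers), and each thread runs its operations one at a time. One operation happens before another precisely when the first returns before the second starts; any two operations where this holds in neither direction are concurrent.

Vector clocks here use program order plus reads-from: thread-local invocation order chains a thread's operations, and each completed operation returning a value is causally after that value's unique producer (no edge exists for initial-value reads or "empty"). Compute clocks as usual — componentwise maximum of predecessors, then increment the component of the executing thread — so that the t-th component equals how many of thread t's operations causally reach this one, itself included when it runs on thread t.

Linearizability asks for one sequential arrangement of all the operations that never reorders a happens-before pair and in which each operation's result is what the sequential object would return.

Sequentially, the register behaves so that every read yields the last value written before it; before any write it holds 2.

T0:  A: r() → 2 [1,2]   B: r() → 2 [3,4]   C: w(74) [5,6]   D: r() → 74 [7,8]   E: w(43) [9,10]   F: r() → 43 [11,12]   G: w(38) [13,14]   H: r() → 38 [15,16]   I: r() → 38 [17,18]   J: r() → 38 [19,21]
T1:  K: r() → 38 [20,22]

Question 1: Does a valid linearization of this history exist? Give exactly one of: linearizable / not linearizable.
one valid linearization: A, B, C, D, E, F, G, H, I, J, K
step 1: A r() → 2 — value 2
step 2: B r() → 2 — value 2
step 3: C w(74) — value 74
step 4: D r() → 74 — value 74
step 5: E w(43) — value 43
step 6: F r() → 43 — value 43
step 7: G w(38) — value 38
step 8: H r() → 38 — value 38
step 9: I r() → 38 — value 38
step 10: J r() → 38 — value 38
step 11: K r() → 38 — value 38

linearizable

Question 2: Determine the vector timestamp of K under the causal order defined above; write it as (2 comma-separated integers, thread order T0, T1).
VC(A, invoked at 1): no causal predecessors; +1 on T0 → (1, 0)
B, invoked 3, takes VC(A)=(1, 0) under max, adds 1 for T0 → (2, 0)
C, invoked 5, takes VC(B)=(2, 0) under max, adds 1 for T0 → (3, 0)
D, invoked 7, takes VC(C)=(3, 0) under max, adds 1 for T0 → (4, 0)
E, invoked 9, takes VC(D)=(4, 0) under max, adds 1 for T0 → (5, 0)
F, invoked 11, takes VC(E)=(5, 0) under max, adds 1 for T0 → (6, 0)
G, invoked 13, takes VC(F)=(6, 0) under max, adds 1 for T0 → (7, 0)
K, invoked 20, takes VC(G)=(7, 0) under max, adds 1 for T1 → (7, 1)
H, invoked 15, takes VC(G)=(7, 0) under max, adds 1 for T0 → (8, 0)
I, invoked 17, takes VC(G)=(7, 0), VC(H)=(8, 0) under max, adds 1 for T0 → (9, 0)
J, invoked 19, takes VC(G)=(7, 0), VC(I)=(9, 0) under max, adds 1 for T0 → (10, 0)
target: VC(K) = (7, 1)

(7, 1)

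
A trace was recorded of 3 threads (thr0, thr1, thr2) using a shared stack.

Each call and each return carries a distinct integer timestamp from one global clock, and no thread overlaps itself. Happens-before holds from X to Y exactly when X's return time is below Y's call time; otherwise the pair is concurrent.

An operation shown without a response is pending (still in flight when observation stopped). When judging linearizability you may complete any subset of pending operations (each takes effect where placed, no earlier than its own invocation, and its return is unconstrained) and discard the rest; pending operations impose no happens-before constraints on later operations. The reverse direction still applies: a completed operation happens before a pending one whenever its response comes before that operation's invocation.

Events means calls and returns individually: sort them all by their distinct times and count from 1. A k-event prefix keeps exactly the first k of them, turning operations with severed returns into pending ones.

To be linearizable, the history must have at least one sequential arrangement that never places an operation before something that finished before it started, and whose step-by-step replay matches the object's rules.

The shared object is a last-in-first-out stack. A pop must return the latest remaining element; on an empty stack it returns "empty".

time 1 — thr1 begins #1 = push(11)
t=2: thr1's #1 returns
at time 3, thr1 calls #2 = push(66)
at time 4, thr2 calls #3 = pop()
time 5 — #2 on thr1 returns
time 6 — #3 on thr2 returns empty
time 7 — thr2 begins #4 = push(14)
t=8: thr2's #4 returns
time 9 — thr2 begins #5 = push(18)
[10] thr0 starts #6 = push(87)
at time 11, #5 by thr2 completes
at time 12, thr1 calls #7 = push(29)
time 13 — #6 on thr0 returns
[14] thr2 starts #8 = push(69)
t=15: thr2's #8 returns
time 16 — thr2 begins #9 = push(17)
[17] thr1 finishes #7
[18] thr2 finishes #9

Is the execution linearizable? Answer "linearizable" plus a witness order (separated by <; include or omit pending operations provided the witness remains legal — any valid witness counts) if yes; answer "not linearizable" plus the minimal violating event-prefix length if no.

not linearizable — minimal violating prefix: 6 events

already the first 6 events (up to #3's response at time 6) admit no linearization; the first 5 still do
no legal order exists: 2 real-time-consistent candidates over 3 completed stack operations, all rejected
sample order #1, #2, #3 stalls at step 3 — #3 pop() → empty has no legal effect
sample order #1, #3, #2 stalls at step 2 — #3 pop() → empty has no legal effect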